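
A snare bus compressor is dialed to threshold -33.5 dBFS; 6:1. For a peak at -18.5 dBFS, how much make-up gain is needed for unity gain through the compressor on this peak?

Overshoot 15 dB → 15/6 = 2.5 dB after compression, so the compressed level is -33.5 + 2.5 = -31 dBFS.
Make-up = target − compressed = -18.5 − (-31) = 12.5 dB.

12.5 dB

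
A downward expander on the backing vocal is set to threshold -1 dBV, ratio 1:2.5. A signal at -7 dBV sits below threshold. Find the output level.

Undershoot = (-1) − (-7) = 6 dB.
At 1:2.5, that expands to 15 dB under threshold.
Output = -1 − 15 = -16 dBV.

-16 dBV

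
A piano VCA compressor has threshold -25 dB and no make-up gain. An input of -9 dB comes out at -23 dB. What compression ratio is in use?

8:1

Input overshoot = -9 − (-25) = 16 dB; output overshoot = -23 − (-25) = 2 dB.
Ratio = 16 / 2 = 8.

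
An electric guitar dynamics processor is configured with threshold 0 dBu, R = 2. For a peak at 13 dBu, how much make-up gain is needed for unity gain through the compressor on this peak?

6.5 dB

The peak compresses to 0 + 13/2 = 6.5 dBu.
To reach 13 dBu requires 13 − 6.5 = 6.5 dB of make-up.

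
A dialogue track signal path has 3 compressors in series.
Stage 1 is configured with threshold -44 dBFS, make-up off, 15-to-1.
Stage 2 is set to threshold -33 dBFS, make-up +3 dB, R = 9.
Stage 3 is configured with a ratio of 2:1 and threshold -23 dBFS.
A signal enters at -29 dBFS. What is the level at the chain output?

-40 dBFS

Stage 1: overshoot 15 dB → 15/15 = 1 dB → -43 dBFS.
Stage 2: -43 dBFS ≤ -33 dBFS, so stage 2 doesn't engage; make-up brings it to -40 dBFS.
Stage 3: below threshold (-40 ≤ -23); passes unchanged; output -40 dBFS.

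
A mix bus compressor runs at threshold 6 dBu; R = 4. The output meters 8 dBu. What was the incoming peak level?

14 dBu

The compressed level sits 8 − 6 = 2 dB over threshold.
Before 4:1 compression the overshoot was 2 × 4 = 8 dB, so input = 6 + 8 = 14 dBu.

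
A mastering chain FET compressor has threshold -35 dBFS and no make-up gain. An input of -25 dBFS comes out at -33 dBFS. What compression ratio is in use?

5:1

Input overshoot = -25 − (-35) = 10 dB; output overshoot = -33 − (-35) = 2 dB.
Ratio = 10 / 2 = 5.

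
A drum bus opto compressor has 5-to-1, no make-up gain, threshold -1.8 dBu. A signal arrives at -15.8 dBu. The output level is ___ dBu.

-15.8 dBu is 14 dB below the -1.8 dBu threshold, so no gain reduction is applied.
Output = input = -15.8 dBu.

-15.8 dBu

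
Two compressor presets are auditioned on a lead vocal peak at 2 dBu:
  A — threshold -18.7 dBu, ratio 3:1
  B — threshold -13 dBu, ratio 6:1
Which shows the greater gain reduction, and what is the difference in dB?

A, by 1.3 dB

A: 20.7 dB over, compressed to 6.9 dB over, so 13.8 dB of GR.
B: 15 dB over, compressed to 2.5 dB over, so 12.5 dB of GR.
A applies 1.3 dB more gain reduction.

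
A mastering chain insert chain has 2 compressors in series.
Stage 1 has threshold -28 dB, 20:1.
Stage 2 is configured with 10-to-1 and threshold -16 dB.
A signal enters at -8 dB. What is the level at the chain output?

Stage 1: -8 dB is 20 dB over -28 dB; at 20:1 that becomes 1 dB over, giving -27 dB.
Stage 2: below threshold (-27 ≤ -16); passes unchanged; output -27 dB.

-27 dB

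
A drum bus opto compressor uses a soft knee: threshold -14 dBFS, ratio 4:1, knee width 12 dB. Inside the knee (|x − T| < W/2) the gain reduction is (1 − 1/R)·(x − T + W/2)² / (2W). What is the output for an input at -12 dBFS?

-14 dBFS

x − T + W/2 = -12 − (-14) + 6 = 8.
GR = (1 − 1/4) × 8² / 24 = 0.75 × 64 / 24 = 2 dB.
Output = -12 − 2 = -14 dBFS.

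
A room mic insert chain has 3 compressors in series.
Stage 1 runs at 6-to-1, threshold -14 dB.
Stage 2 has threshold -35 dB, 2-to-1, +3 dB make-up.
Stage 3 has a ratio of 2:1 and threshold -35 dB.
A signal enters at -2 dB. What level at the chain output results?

Stage 1: overshoot 12 dB → 12/6 = 2 dB → -12 dB.
Stage 2: -12 dB is 23 dB over -35 dB; at 2:1 that becomes 11.5 dB over, giving -23.5 dB; +3 dB make-up → -20.5 dB.
Stage 3: overshoot 14.5 dB → 14.5/2 = 7.25 dB → -27.75 dB.

-27.75 dB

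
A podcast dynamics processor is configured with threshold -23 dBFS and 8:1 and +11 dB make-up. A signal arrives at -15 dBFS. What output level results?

The input is 8 dB above the -23 dBFS threshold.
8:1 compression reduces that to 8/8 = 1 dB over.
That puts the output at -22 dBFS; make-up adds 11 dB, giving -11 dBFS.

-11 dBFS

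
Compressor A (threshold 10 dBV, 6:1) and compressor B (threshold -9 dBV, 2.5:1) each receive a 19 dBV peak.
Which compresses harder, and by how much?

B, by 9.3 dB

A: GR = 9 − 9/6 = 7.5 dB.
B: GR = 28 − 28/2.5 = 16.8 dB.
B reduces 9.3 dB more.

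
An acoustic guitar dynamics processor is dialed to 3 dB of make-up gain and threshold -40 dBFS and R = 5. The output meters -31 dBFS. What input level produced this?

-10 dBFS

Remove make-up: -31 − 3 = -34 dBFS.
The compressed level sits -34 − (-40) = 6 dB over threshold.
Input overshoot = R × output overshoot = 30 dB → input = -40 + 30 = -10 dBFS.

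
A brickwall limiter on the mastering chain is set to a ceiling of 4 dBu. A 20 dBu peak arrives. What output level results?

4 dBu

At ∞:1, everything above 4 dBu is held at the ceiling.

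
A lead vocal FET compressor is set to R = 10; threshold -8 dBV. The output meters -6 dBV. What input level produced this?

12 dBV

Post-compression overshoot = -6 − (-8) = 2 dB.
Input overshoot = R × output overshoot = 20 dB → input = -8 + 20 = 12 dBV.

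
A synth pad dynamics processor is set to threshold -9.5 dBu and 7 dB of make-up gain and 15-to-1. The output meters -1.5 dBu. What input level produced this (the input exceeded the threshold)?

5.5 dBu

Before make-up, the level was -1.5 − 7 = -8.5 dBu.
Post-compression overshoot = -8.5 − (-9.5) = 1 dB.
Undo the ratio: input overshoot = 1 × 15 = 15 dB, giving input = 5.5 dBu.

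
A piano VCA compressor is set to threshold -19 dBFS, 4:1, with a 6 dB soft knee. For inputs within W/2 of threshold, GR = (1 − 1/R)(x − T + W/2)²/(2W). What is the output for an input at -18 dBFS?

x − T + W/2 = -18 − (-19) + 3 = 4.
GR = (1 − 1/4) × 4² / 12 = 0.75 × 16 / 12 = 1 dB.
Output = -18 − 1 = -19 dBFS.

-19 dBFS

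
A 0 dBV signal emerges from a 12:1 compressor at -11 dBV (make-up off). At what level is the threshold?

-12 dBV

Input is 12 dB above T (since output overshoot × R = input overshoot: (-11 − T)·12 = 0 − T gives T = -12 dBV).
Check: -12 + (0 − (-12))/12 = -12 + 1 = -11 dBV. ✓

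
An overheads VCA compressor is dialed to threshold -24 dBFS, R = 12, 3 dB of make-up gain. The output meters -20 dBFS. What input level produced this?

-12 dBFS

Before make-up, the level was -20 − 3 = -23 dBFS.
Post-compression overshoot = -23 − (-24) = 1 dB.
Undo the ratio: input overshoot = 1 × 12 = 12 dB, giving input = -12 dBFS.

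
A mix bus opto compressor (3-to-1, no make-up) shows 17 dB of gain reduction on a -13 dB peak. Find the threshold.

Input is 25.5 dB above T (since output overshoot × R = input overshoot: (-30 − T)·3 = -13 − T gives T = -38.5 dB).
Check: -38.5 + (-13 − (-38.5))/3 = -38.5 + 8.5 = -30 dB. ✓

-38.5 dB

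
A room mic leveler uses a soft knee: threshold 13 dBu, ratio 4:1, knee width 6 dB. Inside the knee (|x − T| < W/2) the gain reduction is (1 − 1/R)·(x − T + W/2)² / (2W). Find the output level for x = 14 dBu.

x − T + W/2 = 14 − 13 + 3 = 4.
GR = (1 − 1/4) × 4² / 12 = 0.75 × 16 / 12 = 1 dB.
Output = 14 − 1 = 13 dBu.

13 dBu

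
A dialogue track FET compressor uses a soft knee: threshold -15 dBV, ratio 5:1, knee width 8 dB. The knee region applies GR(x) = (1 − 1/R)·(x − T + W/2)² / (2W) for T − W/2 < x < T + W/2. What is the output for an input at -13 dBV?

x − T + W/2 = -13 − (-15) + 4 = 6.
GR = (1 − 1/5) × 6² / 16 = 0.8 × 36 / 16 = 1.8 dB.
Output = -13 − 1.8 = -14.8 dBV.

-14.8 dBV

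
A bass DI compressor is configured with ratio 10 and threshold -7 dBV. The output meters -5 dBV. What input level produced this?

13 dBV

That's 2 dB above the -7 dBV threshold.
Undo the ratio: input overshoot = 2 × 10 = 20 dB, giving input = 13 dBV.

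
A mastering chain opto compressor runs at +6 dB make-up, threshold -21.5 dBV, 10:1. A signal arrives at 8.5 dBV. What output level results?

-12.5 dBV

The input is 30 dB above the -21.5 dBV threshold.
The 30 dB excess becomes 3 dB after 10:1 reduction.
That puts the output at -18.5 dBV; make-up adds 6 dB, giving -12.5 dBV.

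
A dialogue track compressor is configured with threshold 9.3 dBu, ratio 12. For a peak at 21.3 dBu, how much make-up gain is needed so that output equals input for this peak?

11 dB

Overshoot 12 dB → 12/12 = 1 dB after compression, so the compressed level is 9.3 + 1 = 10.3 dBu.
Make-up = target − compressed = 21.3 − 10.3 = 11 dB.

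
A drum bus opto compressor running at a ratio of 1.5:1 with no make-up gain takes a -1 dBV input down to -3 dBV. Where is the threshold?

Let T be the threshold. Output overshoot = (input overshoot)/R, so -3 − T = (-1 − T)/1.5.
1.5·(-3 − T) = -1 − T → 0.5·T = -4.5 − (-1) = -3.5.
T = -3.5/0.5 = -7 dBV.

-7 dBV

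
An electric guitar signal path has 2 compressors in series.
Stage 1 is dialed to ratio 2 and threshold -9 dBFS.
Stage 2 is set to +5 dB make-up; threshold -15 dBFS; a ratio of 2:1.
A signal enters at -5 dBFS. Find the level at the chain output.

-6 dBFS

Stage 1: -5 dBFS is 4 dB over -9 dBFS; at 2:1 that becomes 2 dB over, giving -7 dBFS.
Stage 2: 8 dB above -15 dBFS, reduced 2:1 to 4 dB above → -11 dBFS; +5 dB make-up → -6 dBFS.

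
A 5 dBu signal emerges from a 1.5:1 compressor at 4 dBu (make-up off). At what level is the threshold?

Gain reduction = 5 − 4 = 1 dB; output overshoot = GR / (R − 1) = 1 / 0.5 = 2 dB.
Threshold = output − output overshoot = 4 − 2 = 2 dBu.

2 dBu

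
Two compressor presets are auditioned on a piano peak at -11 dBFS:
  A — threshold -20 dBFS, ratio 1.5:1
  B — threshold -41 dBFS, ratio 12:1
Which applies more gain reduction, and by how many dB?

B, by 24.5 dB

A: overshoot 9 dB → output overshoot 6 dB → GR 3 dB.
B: overshoot 30 dB → output overshoot 2.5 dB → GR 27.5 dB.
Difference: 24.5 dB in favour of B.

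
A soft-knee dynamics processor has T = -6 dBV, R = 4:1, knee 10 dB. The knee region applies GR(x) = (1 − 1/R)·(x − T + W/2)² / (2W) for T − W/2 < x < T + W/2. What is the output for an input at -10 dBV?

x − T + W/2 = -10 − (-6) + 5 = 1.
GR = (1 − 1/4) × 1² / 20 = 0.75 × 1 / 20 = 0.0375 dB.
Output = -10 − 0.0375 = -10.0375 dBV.

-10.0375 dBV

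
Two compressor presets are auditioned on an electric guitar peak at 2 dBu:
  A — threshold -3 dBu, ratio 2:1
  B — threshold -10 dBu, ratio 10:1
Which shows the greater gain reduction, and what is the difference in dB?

A: GR = 5 − 5/2 = 2.5 dB.
B: GR = 12 − 12/10 = 10.8 dB.
Difference: 8.3 dB in favour of B.

B, by 8.3 dB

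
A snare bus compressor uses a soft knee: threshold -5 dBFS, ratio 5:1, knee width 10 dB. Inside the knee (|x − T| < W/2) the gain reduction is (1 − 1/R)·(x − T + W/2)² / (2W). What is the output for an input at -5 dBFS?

-6 dBFS

x − T + W/2 = -5 − (-5) + 5 = 5.
GR = (1 − 1/5) × 5² / 20 = 0.8 × 25 / 20 = 1 dB.
Output = -5 − 1 = -6 dBFS.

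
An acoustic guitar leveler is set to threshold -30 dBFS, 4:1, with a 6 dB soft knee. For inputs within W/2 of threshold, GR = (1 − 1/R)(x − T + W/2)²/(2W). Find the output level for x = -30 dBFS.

x − T + W/2 = -30 − (-30) + 3 = 3.
GR = (1 − 1/4) × 3² / 12 = 0.75 × 9 / 12 = 0.5625 dB.
Output = -30 − 0.5625 = -30.5625 dBFS.

-30.5625 dBFS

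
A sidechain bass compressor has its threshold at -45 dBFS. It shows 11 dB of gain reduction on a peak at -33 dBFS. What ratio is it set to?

12:1

Input overshoot = -33 − (-45) = 12 dB.
Output overshoot = 12 − 11 = 1 dB.
Ratio = input overshoot / output overshoot = 12 / 1 = 12.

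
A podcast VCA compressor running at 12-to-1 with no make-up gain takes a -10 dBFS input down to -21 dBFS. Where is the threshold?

Input is 12 dB above T (since output overshoot × R = input overshoot: (-21 − T)·12 = -10 − T gives T = -22 dBFS).
Check: -22 + (-10 − (-22))/12 = -22 + 1 = -21 dBFS. ✓

-22 dBFS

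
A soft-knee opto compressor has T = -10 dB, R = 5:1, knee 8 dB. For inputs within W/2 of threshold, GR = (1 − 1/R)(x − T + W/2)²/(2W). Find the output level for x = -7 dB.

x − T + W/2 = -7 − (-10) + 4 = 7.
GR = (1 − 1/5) × 7² / 16 = 0.8 × 49 / 16 = 2.45 dB.
Output = -7 − 2.45 = -9.45 dB.

-9.45 dB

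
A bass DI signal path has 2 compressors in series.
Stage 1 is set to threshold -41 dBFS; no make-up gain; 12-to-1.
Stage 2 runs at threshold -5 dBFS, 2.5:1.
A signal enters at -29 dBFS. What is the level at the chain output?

Stage 1: -29 dBFS is 12 dB over -41 dBFS; at 12:1 that becomes 1 dB over, giving -40 dBFS.
Stage 2: -40 dBFS is at or below the -5 dBFS threshold — no compression; output -40 dBFS.

-40 dBFS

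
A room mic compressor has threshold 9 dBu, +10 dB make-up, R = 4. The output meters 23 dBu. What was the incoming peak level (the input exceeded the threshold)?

25 dBu

Before make-up, the level was 23 − 10 = 13 dBu.
Post-compression overshoot = 13 − 9 = 4 dB.
Before 4:1 compression the overshoot was 4 × 4 = 16 dB, so input = 9 + 16 = 25 dBu.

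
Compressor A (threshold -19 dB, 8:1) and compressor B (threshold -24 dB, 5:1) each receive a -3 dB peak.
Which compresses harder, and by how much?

A: overshoot 16 dB → output overshoot 2 dB → GR 14 dB.
B: overshoot 21 dB → output overshoot 4.2 dB → GR 16.8 dB.
B reduces 2.8 dB more.

B, by 2.8 dB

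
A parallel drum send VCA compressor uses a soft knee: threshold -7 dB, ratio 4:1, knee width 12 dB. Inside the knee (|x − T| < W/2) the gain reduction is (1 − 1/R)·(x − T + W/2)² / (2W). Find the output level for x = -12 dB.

x − T + W/2 = -12 − (-7) + 6 = 1.
GR = (1 − 1/4) × 1² / 24 = 0.75 × 1 / 24 = 0.03125 dB.
Output = -12 − 0.03125 = -12.03125 dB.

-12.03125 dB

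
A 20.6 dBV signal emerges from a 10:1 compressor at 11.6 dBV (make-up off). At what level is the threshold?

10.6 dBV

Gain reduction = 20.6 − 11.6 = 9 dB; output overshoot = GR / (R − 1) = 9 / 9 = 1 dB.
Threshold = output − output overshoot = 11.6 − 1 = 10.6 dBV.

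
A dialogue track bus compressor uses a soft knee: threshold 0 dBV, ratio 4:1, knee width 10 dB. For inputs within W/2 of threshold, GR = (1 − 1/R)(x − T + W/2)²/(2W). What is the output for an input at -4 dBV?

x − T + W/2 = -4 − 0 + 5 = 1.
GR = (1 − 1/4) × 1² / 20 = 0.75 × 1 / 20 = 0.0375 dB.
Output = -4 − 0.0375 = -4.0375 dBV.

-4.0375 dBV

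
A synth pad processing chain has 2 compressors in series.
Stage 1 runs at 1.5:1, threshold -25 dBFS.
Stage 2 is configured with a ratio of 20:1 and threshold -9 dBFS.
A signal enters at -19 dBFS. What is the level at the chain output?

Stage 1: 6 dB above -25 dBFS, reduced 1.5:1 to 4 dB above → -21 dBFS.
Stage 2: below threshold (-21 ≤ -9); passes unchanged; output -21 dBFS.

-21 dBFS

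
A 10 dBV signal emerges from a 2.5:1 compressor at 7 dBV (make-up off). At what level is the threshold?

5 dBV

Gain reduction = 10 − 7 = 3 dB; output overshoot = GR / (R − 1) = 3 / 1.5 = 2 dB.
Threshold = output − output overshoot = 7 − 2 = 5 dBV.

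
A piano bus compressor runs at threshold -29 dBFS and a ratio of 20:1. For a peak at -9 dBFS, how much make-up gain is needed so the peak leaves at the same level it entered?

19 dB

Overshoot 20 dB → 20/20 = 1 dB after compression, so the compressed level is -29 + 1 = -28 dBFS.
Make-up = target − compressed = -9 − (-28) = 19 dB.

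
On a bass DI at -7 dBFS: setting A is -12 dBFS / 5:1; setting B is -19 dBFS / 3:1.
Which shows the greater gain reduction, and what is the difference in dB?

B, by 4 dB

A: 5 dB over, compressed to 1 dB over, so 4 dB of GR.
B: 12 dB over, compressed to 4 dB over, so 8 dB of GR.
B applies 4 dB more gain reduction.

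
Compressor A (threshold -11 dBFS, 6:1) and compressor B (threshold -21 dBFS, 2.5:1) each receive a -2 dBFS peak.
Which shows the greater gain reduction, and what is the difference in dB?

B, by 3.9 dB

A: 9 dB over, compressed to 1.5 dB over, so 7.5 dB of GR.
B: 19 dB over, compressed to 7.6 dB over, so 11.4 dB of GR.
B applies 3.9 dB more gain reduction.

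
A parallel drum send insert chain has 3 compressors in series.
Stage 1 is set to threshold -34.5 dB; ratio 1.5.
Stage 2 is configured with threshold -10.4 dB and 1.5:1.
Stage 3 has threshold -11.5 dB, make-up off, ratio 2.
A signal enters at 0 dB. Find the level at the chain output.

-11.5 dB

Stage 1: overshoot 34.5 dB → 34.5/1.5 = 23 dB → -11.5 dB.
Stage 2: below threshold (-11.5 ≤ -10.4); passes unchanged; output -11.5 dB.
Stage 3: -11.5 dB ≤ -11.5 dB, so stage 3 doesn't engage; output -11.5 dB.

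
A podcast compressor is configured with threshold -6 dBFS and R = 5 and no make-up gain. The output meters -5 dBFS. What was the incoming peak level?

That's 1 dB above the -6 dBFS threshold.
Input overshoot = R × output overshoot = 5 dB → input = -6 + 5 = -1 dBFS.

-1 dBFS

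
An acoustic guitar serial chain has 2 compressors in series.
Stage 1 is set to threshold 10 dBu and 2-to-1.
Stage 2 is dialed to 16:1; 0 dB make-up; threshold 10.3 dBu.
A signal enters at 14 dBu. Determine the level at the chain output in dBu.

10.40625 dBu

Stage 1: 4 dB above 10 dBu, reduced 2:1 to 2 dB above → 12 dBu.
Stage 2: 1.7 dB above 10.3 dBu, reduced 16:1 to 0.10625 dB above → 10.40625 dBu.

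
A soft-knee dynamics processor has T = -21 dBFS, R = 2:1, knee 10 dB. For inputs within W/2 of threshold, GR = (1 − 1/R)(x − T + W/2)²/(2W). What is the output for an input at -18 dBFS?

x − T + W/2 = -18 − (-21) + 5 = 8.
GR = (1 − 1/2) × 8² / 20 = 0.5 × 64 / 20 = 1.6 dB.
Output = -18 − 1.6 = -19.6 dBFS.

-19.6 dBFS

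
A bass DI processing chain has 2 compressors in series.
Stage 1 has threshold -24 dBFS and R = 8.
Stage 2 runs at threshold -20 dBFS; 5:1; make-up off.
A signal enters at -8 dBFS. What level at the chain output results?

-22 dBFS

Stage 1: 16 dB above -24 dBFS, reduced 8:1 to 2 dB above → -22 dBFS.
Stage 2: below threshold (-22 ≤ -20); passes unchanged; output -22 dBFS.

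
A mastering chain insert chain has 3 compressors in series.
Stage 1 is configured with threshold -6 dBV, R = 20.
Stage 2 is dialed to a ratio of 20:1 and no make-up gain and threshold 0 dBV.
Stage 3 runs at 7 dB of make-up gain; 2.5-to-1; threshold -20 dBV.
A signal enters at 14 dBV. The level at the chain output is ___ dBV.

-7 dBV

Stage 1: 20 dB above -6 dBV, reduced 20:1 to 1 dB above → -5 dBV.
Stage 2: -5 dBV is at or below the 0 dBV threshold — no compression; output -5 dBV.
Stage 3: overshoot 15 dB → 15/2.5 = 6 dB → -14 dBV; +7 dB make-up → -7 dBV.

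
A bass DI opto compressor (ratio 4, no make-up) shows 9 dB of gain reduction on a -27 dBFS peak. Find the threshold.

-39 dBFS

Let T be the threshold. Output overshoot = (input overshoot)/R, so -36 − T = (-27 − T)/4.
4·(-36 − T) = -27 − T → 3·T = -144 − (-27) = -117.
T = -117/3 = -39 dBFS.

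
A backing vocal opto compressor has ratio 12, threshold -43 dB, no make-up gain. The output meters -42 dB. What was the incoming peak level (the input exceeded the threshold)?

-31 dB

That's 1 dB above the -43 dB threshold.
Input overshoot = R × output overshoot = 12 dB → input = -43 + 12 = -31 dB.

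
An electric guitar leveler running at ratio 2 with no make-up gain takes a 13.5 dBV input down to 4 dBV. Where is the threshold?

-5.5 dBV

Input is 19 dB above T (since output overshoot × R = input overshoot: (4 − T)·2 = 13.5 − T gives T = -5.5 dBV).
Check: -5.5 + (13.5 − (-5.5))/2 = -5.5 + 9.5 = 4 dBV. ✓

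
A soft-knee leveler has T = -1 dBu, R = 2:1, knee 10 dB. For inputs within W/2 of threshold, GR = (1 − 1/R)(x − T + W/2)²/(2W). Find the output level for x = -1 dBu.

-1.625 dBu

x − T + W/2 = -1 − (-1) + 5 = 5.
GR = (1 − 1/2) × 5² / 20 = 0.5 × 25 / 20 = 0.625 dB.
Output = -1 − 0.625 = -1.625 dBu.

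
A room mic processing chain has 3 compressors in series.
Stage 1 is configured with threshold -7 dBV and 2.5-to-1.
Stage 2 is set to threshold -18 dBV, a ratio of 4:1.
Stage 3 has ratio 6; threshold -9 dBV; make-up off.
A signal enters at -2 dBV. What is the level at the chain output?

Stage 1: 5 dB above -7 dBV, reduced 2.5:1 to 2 dB above → -5 dBV.
Stage 2: 13 dB above -18 dBV, reduced 4:1 to 3.25 dB above → -14.75 dBV.
Stage 3: below threshold (-14.75 ≤ -9); passes unchanged; output -14.75 dBV.

-14.75 dBV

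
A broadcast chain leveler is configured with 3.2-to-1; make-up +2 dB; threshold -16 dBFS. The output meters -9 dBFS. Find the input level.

0 dBFS

Remove make-up: -9 − 2 = -11 dBFS.
Post-compression overshoot = -11 − (-16) = 5 dB.
Undo the ratio: input overshoot = 5 × 3.2 = 16 dB, giving input = 0 dBFS.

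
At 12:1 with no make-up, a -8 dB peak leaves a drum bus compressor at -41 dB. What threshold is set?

Input is 36 dB above T (since output overshoot × R = input overshoot: (-41 − T)·12 = -8 − T gives T = -44 dB).
Check: -44 + (-8 − (-44))/12 = -44 + 3 = -41 dB. ✓

-44 dB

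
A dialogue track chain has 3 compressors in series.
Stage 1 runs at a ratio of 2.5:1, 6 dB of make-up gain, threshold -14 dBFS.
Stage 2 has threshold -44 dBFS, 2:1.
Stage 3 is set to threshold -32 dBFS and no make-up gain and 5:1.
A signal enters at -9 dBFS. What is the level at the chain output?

Stage 1: 5 dB above -14 dBFS, reduced 2.5:1 to 2 dB above → -12 dBFS; +6 dB make-up → -6 dBFS.
Stage 2: overshoot 38 dB → 38/2 = 19 dB → -25 dBFS.
Stage 3: -25 dBFS is 7 dB over -32 dBFS; at 5:1 that becomes 1.4 dB over, giving -30.6 dBFS.

-30.6 dBFS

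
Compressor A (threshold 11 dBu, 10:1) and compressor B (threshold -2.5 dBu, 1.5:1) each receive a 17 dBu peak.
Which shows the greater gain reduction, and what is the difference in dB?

A: overshoot 6 dB → output overshoot 0.6 dB → GR 5.4 dB.
B: overshoot 19.5 dB → output overshoot 13 dB → GR 6.5 dB.
B reduces 1.1 dB more.

B, by 1.1 dB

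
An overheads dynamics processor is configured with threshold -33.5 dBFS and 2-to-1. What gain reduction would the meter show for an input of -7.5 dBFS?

-7.5 dBFS exceeds the threshold by 26 dB.
A 2:1 ratio leaves 13 dB of that excess.
So the signal is attenuated by 26 − 13 = 13 dB.

13 dB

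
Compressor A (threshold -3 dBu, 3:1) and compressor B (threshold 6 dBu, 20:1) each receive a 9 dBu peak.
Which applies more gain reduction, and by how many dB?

A: overshoot 12 dB → output overshoot 4 dB → GR 8 dB.
B: overshoot 3 dB → output overshoot 0.15 dB → GR 2.85 dB.
Difference: 5.15 dB in favour of A.

A, by 5.15 dB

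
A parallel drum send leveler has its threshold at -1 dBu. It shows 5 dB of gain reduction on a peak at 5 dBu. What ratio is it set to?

Input overshoot = 5 − (-1) = 6 dB.
Output overshoot = 6 − 5 = 1 dB.
Ratio = input overshoot / output overshoot = 6 / 1 = 6.

6:1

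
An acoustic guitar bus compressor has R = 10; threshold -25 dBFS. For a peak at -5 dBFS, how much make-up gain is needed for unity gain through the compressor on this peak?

18 dB

The peak compresses to -25 + 20/10 = -23 dBFS.
To reach -5 dBFS requires -5 − (-23) = 18 dB of make-up.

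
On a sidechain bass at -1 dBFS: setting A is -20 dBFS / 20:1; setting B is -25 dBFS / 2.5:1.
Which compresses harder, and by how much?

A: GR = 19 − 19/20 = 18.05 dB.
B: GR = 24 − 24/2.5 = 14.4 dB.
A reduces 3.65 dB more.

A, by 3.65 dB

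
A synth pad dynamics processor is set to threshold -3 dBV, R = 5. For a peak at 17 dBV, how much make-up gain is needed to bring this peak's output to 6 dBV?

The peak compresses to -3 + 20/5 = 1 dBV.
To reach 6 dBV requires 6 − 1 = 5 dB of make-up.

5 dB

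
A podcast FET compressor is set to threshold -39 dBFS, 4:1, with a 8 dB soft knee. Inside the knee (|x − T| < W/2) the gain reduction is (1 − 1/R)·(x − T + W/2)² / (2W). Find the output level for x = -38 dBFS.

-39.171875 dBFS

x − T + W/2 = -38 − (-39) + 4 = 5.
GR = (1 − 1/4) × 5² / 16 = 0.75 × 25 / 16 = 1.171875 dB.
Output = -38 − 1.171875 = -39.171875 dBFS.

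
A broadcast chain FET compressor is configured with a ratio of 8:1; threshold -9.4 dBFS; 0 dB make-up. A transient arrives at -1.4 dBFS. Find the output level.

-8.4 dBFS

-1.4 dBFS sits 8 dB over threshold.
8:1 compression reduces that to 8/8 = 1 dB over.
Output = -9.4 + 1 = -8.4 dBFS.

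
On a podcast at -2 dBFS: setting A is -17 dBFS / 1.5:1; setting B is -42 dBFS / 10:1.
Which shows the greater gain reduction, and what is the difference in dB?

A: overshoot 15 dB → output overshoot 10 dB → GR 5 dB.
B: overshoot 40 dB → output overshoot 4 dB → GR 36 dB.
B applies 31 dB more gain reduction.

B, by 31 dB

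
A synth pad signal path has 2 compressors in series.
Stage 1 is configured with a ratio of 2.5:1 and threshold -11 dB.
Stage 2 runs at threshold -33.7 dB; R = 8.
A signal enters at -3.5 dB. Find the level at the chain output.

Stage 1: -3.5 dB is 7.5 dB over -11 dB; at 2.5:1 that becomes 3 dB over, giving -8 dB.
Stage 2: -8 dB is 25.7 dB over -33.7 dB; at 8:1 that becomes 3.2125 dB over, giving -30.4875 dB.

-30.4875 dB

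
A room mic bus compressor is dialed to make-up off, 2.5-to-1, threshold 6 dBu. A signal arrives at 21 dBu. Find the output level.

12 dBu

The input is 15 dB above the 6 dBu threshold.
The 15 dB excess becomes 6 dB after 2.5:1 reduction.
So the level is 6 + 6 = 12 dBu.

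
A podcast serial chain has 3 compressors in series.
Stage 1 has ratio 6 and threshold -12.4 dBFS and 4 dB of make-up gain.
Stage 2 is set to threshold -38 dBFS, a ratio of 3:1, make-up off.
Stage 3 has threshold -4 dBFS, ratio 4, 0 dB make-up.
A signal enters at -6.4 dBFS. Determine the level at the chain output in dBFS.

-27.8 dBFS

Stage 1: 6 dB above -12.4 dBFS, reduced 6:1 to 1 dB above → -11.4 dBFS; +4 dB make-up → -7.4 dBFS.
Stage 2: -7.4 dBFS is 30.6 dB over -38 dBFS; at 3:1 that becomes 10.2 dB over, giving -27.8 dBFS.
Stage 3: -27.8 dBFS is at or below the -4 dBFS threshold — no compression; output -27.8 dBFS.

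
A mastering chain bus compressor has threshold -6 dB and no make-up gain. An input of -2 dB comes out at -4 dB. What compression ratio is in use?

Input overshoot = -2 − (-6) = 4 dB; output overshoot = -4 − (-6) = 2 dB.
Ratio = 4 / 2 = 2.

2:1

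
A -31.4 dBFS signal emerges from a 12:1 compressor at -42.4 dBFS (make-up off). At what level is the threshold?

Let T be the threshold. Output overshoot = (input overshoot)/R, so -42.4 − T = (-31.4 − T)/12.
12·(-42.4 − T) = -31.4 − T → 11·T = -508.8 − (-31.4) = -477.4.
T = -477.4/11 = -43.4 dBFS.

-43.4 dBFS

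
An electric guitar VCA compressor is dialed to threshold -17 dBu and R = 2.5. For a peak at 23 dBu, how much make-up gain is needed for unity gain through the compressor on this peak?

24 dB

The peak compresses to -17 + 40/2.5 = -1 dBu.
To reach 23 dBu requires 23 − (-1) = 24 dB of make-up.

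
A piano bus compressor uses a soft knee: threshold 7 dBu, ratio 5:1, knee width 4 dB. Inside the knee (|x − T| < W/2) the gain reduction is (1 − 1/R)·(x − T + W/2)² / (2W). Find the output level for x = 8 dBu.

7.1 dBu

x − T + W/2 = 8 − 7 + 2 = 3.
GR = (1 − 1/5) × 3² / 8 = 0.8 × 9 / 8 = 0.9 dB.
Output = 8 − 0.9 = 7.1 dBu.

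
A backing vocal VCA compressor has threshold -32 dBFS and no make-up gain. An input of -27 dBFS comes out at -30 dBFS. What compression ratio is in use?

2.5:1

Input overshoot = -27 − (-32) = 5 dB; output overshoot = -30 − (-32) = 2 dB.
Ratio = 5 / 2 = 2.5.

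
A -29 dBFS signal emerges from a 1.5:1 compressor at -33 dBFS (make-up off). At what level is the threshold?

Let T be the threshold. Output overshoot = (input overshoot)/R, so -33 − T = (-29 − T)/1.5.
1.5·(-33 − T) = -29 − T → 0.5·T = -49.5 − (-29) = -20.5.
T = -20.5/0.5 = -41 dBFS.

-41 dBFS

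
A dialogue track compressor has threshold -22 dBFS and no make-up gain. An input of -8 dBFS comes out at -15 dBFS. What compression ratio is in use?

Input overshoot = -8 − (-22) = 14 dB; output overshoot = -15 − (-22) = 7 dB.
Ratio = 14 / 7 = 2.

2:1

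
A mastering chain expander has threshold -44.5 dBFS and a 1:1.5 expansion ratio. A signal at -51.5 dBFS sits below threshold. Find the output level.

Undershoot = (-44.5) − (-51.5) = 7 dB.
At 1:1.5, that expands to 10.5 dB under threshold.
Output = -44.5 − 10.5 = -55 dBFS.

-55 dBFS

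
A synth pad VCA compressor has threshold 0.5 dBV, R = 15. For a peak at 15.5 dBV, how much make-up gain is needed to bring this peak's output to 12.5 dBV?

11 dB

The peak compresses to 0.5 + 15/15 = 1.5 dBV.
To reach 12.5 dBV requires 12.5 − 1.5 = 11 dB of make-up.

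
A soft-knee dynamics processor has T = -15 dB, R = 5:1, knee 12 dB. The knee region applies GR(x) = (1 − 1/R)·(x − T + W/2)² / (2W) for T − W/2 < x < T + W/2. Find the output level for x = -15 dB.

x − T + W/2 = -15 − (-15) + 6 = 6.
GR = (1 − 1/5) × 6² / 24 = 0.8 × 36 / 24 = 1.2 dB.
Output = -15 − 1.2 = -16.2 dB.

-16.2 dB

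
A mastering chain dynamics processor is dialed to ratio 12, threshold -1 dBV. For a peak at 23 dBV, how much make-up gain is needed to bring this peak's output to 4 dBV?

The peak compresses to -1 + 24/12 = 1 dBV.
To reach 4 dBV requires 4 − 1 = 3 dB of make-up.

3 dB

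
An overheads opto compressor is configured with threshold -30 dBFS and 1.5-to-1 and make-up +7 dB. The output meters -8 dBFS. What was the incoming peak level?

Before make-up, the level was -8 − 7 = -15 dBFS.
That's 15 dB above the -30 dBFS threshold.
Input overshoot = R × output overshoot = 22.5 dB → input = -30 + 22.5 = -7.5 dBFS.

-7.5 dBFS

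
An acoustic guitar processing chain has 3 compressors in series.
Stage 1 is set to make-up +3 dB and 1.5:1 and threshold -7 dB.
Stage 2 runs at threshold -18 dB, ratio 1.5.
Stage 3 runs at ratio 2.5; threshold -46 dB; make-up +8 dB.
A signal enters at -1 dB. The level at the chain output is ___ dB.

Stage 1: -1 dB is 6 dB over -7 dB; at 1.5:1 that becomes 4 dB over, giving -3 dB; +3 dB make-up → 0 dB.
Stage 2: 0 dB is 18 dB over -18 dB; at 1.5:1 that becomes 12 dB over, giving -6 dB.
Stage 3: -6 dB is 40 dB over -46 dB; at 2.5:1 that becomes 16 dB over, giving -30 dB; +8 dB make-up → -22 dB.

-22 dB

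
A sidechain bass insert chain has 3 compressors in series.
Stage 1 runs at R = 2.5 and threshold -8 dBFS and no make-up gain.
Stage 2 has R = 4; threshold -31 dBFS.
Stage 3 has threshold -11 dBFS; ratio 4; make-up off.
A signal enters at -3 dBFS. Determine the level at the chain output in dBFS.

-24.75 dBFS

Stage 1: -3 dBFS is 5 dB over -8 dBFS; at 2.5:1 that becomes 2 dB over, giving -6 dBFS.
Stage 2: 25 dB above -31 dBFS, reduced 4:1 to 6.25 dB above → -24.75 dBFS.
Stage 3: -24.75 dBFS ≤ -11 dBFS, so stage 3 doesn't engage; output -24.75 dBFS.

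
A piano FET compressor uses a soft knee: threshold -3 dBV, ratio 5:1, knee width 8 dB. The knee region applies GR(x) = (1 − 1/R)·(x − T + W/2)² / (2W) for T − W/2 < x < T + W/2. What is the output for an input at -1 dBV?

x − T + W/2 = -1 − (-3) + 4 = 6.
GR = (1 − 1/5) × 6² / 16 = 0.8 × 36 / 16 = 1.8 dB.
Output = -1 − 1.8 = -2.8 dBV.

-2.8 dBV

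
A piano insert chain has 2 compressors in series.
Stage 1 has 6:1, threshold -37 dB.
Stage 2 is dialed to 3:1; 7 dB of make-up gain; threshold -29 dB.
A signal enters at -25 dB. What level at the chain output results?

Stage 1: overshoot 12 dB → 12/6 = 2 dB → -35 dB.
Stage 2: -35 dB ≤ -29 dB, so stage 2 doesn't engage; make-up brings it to -28 dB.

-28 dB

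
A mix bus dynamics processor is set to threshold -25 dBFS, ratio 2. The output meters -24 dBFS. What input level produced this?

-23 dBFS

Post-compression overshoot = -24 − (-25) = 1 dB.
Undo the ratio: input overshoot = 1 × 2 = 2 dB, giving input = -23 dBFS.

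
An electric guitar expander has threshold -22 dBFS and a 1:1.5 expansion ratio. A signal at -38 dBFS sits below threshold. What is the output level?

Below threshold, a 1:1.5 expander applies gain = (1.5−1)×(T − x) of attenuation.
(1.5−1) × 16 = 8 dB, so output = -38 − 8 = -46 dBFS.

-46 dBFS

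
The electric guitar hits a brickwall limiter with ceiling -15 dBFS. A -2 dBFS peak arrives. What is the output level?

-15 dBFS

A brickwall limiter is an ∞:1 compressor: any input above the ceiling is clamped to -15 dBFS.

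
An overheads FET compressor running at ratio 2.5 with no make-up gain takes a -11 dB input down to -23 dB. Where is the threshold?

-31 dB

Let T be the threshold. Output overshoot = (input overshoot)/R, so -23 − T = (-11 − T)/2.5.
2.5·(-23 − T) = -11 − T → 1.5·T = -57.5 − (-11) = -46.5.
T = -46.5/1.5 = -31 dB.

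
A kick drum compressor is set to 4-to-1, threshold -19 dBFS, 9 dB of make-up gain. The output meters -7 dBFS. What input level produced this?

Stripping the +9 dB make-up gives -16 dBFS at the gain stage.
The compressed level sits -16 − (-19) = 3 dB over threshold.
Undo the ratio: input overshoot = 3 × 4 = 12 dB, giving input = -7 dBFS.

-7 dBFS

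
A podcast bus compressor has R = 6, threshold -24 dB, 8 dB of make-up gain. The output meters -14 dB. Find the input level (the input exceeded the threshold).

-12 dB

Stripping the +8 dB make-up gives -22 dB at the gain stage.
Post-compression overshoot = -22 − (-24) = 2 dB.
Undo the ratio: input overshoot = 2 × 6 = 12 dB, giving input = -12 dB.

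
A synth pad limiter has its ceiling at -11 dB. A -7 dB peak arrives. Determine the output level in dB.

-11 dB

The limiter clamps the peak to its -11 dB ceiling.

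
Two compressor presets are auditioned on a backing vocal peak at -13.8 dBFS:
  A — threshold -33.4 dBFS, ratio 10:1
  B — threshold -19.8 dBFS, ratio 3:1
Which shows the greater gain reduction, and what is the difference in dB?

A, by 13.64 dB

A: GR = 19.6 − 19.6/10 = 17.64 dB.
B: GR = 6 − 6/3 = 4 dB.
Difference: 13.64 dB in favour of A.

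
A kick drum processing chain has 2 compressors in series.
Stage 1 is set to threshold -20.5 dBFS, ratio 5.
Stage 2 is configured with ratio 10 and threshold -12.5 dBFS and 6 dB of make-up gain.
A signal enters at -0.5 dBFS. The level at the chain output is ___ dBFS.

Stage 1: 20 dB above -20.5 dBFS, reduced 5:1 to 4 dB above → -16.5 dBFS.
Stage 2: -16.5 dBFS ≤ -12.5 dBFS, so stage 2 doesn't engage; make-up brings it to -10.5 dBFS.

-10.5 dBFS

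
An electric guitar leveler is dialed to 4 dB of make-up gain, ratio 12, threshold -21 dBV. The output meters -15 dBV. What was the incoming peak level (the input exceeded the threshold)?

3 dBV

Stripping the +4 dB make-up gives -19 dBV at the gain stage.
That's 2 dB above the -21 dBV threshold.
Before 12:1 compression the overshoot was 2 × 12 = 24 dB, so input = -21 + 24 = 3 dBV.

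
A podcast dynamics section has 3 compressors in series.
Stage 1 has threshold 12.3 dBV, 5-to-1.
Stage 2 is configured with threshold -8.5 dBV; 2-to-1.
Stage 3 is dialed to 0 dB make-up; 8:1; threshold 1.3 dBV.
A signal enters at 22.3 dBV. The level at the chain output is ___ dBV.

1.5 dBV

Stage 1: 22.3 dBV is 10 dB over 12.3 dBV; at 5:1 that becomes 2 dB over, giving 14.3 dBV.
Stage 2: overshoot 22.8 dB → 22.8/2 = 11.4 dB → 2.9 dBV.
Stage 3: 1.6 dB above 1.3 dBV, reduced 8:1 to 0.2 dB above → 1.5 dBV.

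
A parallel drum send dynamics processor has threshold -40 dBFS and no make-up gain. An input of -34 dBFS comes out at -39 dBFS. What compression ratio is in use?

Input overshoot = -34 − (-40) = 6 dB; output overshoot = -39 − (-40) = 1 dB.
Ratio = 6 / 1 = 6.

6:1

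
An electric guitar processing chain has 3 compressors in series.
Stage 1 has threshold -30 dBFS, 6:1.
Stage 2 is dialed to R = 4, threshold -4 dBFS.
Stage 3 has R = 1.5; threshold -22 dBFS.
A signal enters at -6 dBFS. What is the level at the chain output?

Stage 1: 24 dB above -30 dBFS, reduced 6:1 to 4 dB above → -26 dBFS.
Stage 2: below threshold (-26 ≤ -4); passes unchanged; output -26 dBFS.
Stage 3: -26 dBFS is at or below the -22 dBFS threshold — no compression; output -26 dBFS.

-26 dBFS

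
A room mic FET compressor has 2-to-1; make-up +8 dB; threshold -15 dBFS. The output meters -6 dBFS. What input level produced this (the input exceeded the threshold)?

-13 dBFS

Remove make-up: -6 − 8 = -14 dBFS.
The compressed level sits -14 − (-15) = 1 dB over threshold.
Undo the ratio: input overshoot = 1 × 2 = 2 dB, giving input = -13 dBFS.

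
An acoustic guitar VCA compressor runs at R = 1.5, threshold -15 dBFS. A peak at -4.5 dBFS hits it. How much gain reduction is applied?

3.5 dB

Overshoot = -4.5 − (-15) = 10.5 dB.
After 1.5:1 compression the overshoot becomes 10.5/1.5 = 7 dB.
So the signal is attenuated by 10.5 − 7 = 3.5 dB.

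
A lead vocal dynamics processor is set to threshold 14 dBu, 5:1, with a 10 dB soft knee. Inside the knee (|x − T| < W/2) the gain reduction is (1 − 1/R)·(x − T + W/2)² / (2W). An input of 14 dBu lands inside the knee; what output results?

13 dBu

x − T + W/2 = 14 − 14 + 5 = 5.
GR = (1 − 1/5) × 5² / 20 = 0.8 × 25 / 20 = 1 dB.
Output = 14 − 1 = 13 dBu.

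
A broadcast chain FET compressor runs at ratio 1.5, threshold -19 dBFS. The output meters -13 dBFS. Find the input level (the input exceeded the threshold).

-10 dBFS

That's 6 dB above the -19 dBFS threshold.
Before 1.5:1 compression the overshoot was 6 × 1.5 = 9 dB, so input = -19 + 9 = -10 dBFS.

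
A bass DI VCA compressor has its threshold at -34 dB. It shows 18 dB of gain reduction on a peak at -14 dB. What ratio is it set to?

10:1

Input overshoot = -14 − (-34) = 20 dB.
Output overshoot = 20 − 18 = 2 dB.
Ratio = input overshoot / output overshoot = 20 / 2 = 10.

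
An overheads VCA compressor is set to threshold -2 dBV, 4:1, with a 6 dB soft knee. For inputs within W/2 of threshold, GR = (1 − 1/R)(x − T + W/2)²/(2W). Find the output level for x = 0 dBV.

x − T + W/2 = 0 − (-2) + 3 = 5.
GR = (1 − 1/4) × 5² / 12 = 0.75 × 25 / 12 = 1.5625 dB.
Output = 0 − 1.5625 = -1.5625 dBV.

-1.5625 dBV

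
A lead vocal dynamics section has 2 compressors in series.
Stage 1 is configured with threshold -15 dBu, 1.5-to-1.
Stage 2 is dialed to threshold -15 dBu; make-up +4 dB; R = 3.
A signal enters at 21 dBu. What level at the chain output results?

-3 dBu

Stage 1: 36 dB above -15 dBu, reduced 1.5:1 to 24 dB above → 9 dBu.
Stage 2: 24 dB above -15 dBu, reduced 3:1 to 8 dB above → -7 dBu; +4 dB make-up → -3 dBu.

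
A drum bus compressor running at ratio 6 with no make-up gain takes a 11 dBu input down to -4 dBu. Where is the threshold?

Input is 18 dB above T (since output overshoot × R = input overshoot: (-4 − T)·6 = 11 − T gives T = -7 dBu).
Check: -7 + (11 − (-7))/6 = -7 + 3 = -4 dBu. ✓

-7 dBu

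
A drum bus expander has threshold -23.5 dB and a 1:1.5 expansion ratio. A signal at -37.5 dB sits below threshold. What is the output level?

Below threshold, a 1:1.5 expander applies gain = (1.5−1)×(T − x) of attenuation.
(1.5−1) × 14 = 7 dB, so output = -37.5 − 7 = -44.5 dB.

-44.5 dB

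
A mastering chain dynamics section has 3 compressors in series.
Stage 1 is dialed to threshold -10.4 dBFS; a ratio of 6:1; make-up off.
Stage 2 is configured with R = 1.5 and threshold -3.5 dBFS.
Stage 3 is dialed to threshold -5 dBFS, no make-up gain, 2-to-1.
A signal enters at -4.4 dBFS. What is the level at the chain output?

-9.4 dBFS

Stage 1: overshoot 6 dB → 6/6 = 1 dB → -9.4 dBFS.
Stage 2: -9.4 dBFS ≤ -3.5 dBFS, so stage 2 doesn't engage; output -9.4 dBFS.
Stage 3: below threshold (-9.4 ≤ -5); passes unchanged; output -9.4 dBFS.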